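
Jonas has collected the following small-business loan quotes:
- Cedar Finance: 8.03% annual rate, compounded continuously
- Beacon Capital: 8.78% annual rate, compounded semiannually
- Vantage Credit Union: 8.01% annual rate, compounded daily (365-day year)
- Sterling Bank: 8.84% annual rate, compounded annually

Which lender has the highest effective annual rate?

Beacon Capital

Cedar Finance: e^0.0803 − 1 = 8.361%
Beacon Capital: (1 + 0.0878/2)^2 − 1 = 8.973%
Vantage Credit Union: (1 + 0.0801/365)^365 − 1 = 8.339%
Sterling Bank: compounded annually, EAR = 8.840%
The highest effective annual rate is Beacon Capital at 8.973%.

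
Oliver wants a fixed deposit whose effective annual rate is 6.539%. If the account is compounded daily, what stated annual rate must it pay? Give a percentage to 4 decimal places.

(1 + r/365)^365 − 1 = 0.06539, so 1 + r/365 = 1.06539^(1/365).
r/365 = 0.000174, so r = 0.063346 = 6.3346%.

6.3346%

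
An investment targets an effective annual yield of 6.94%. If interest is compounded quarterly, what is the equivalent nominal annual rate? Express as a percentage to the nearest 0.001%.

6.766%

(1 + r/4)^4 − 1 = 0.0694, so 1 + r/4 = 1.0694^(1/4).
r/4 = 0.016916, so r = 0.067664 = 6.766%.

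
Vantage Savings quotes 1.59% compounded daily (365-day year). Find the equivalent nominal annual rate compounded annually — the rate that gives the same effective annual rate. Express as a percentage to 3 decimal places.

1.603%

EAR = (1 + 0.0159/365)^365 − 1 = 0.016027.
Compounded annually, the equivalent nominal rate is the EAR itself: 1.603%.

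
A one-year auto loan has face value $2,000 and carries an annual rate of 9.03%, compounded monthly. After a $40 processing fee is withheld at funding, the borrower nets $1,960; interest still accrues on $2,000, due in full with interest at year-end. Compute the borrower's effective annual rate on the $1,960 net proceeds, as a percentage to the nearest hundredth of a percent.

11.65%

Amount owed after one year: 2,000 × (1 + 0.0903/12)^12 = 2,000 × 1.094133 = $2,188.27.
Effective rate on net proceeds: 2,188.27 / 1,960 − 1 = 0.116462 = 11.65%.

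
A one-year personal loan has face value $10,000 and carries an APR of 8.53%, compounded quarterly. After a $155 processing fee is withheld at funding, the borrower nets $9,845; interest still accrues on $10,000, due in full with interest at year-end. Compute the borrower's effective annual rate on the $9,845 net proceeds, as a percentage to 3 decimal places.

10.520%

Amount owed after one year: 10,000 × (1 + 0.0853/4)^4 = 10,000 × 1.088068 = $10,880.68.
Effective rate on net proceeds: 10,880.68 / 9,845 − 1 = 0.105198 = 10.520%.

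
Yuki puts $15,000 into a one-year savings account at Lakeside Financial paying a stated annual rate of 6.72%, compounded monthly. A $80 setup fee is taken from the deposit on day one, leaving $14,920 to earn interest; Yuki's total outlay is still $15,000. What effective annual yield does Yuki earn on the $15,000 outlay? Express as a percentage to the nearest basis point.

Value after one year: 14,920 × (1 + 0.0672/12)^12 = 14,920 × 1.069309 = $15,954.09.
Effective yield on the $15,000 outlay: 15,954.09 / 15,000 − 1 = 0.063606 = 6.36%.

6.36%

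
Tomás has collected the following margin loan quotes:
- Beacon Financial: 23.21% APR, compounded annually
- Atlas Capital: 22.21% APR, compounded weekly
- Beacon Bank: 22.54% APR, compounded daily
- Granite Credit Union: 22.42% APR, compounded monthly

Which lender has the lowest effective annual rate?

Beacon Financial: compounded annually, EAR = 23.210%
Atlas Capital: (1 + 0.2221/52)^52 − 1 = 24.811%
Beacon Bank: (1 + 0.2254/365)^365 − 1 = 25.274%
Granite Credit Union: (1 + 0.2242/12)^12 − 1 = 24.874%
The lowest effective annual rate is Beacon Financial at 23.210%.

Beacon Financial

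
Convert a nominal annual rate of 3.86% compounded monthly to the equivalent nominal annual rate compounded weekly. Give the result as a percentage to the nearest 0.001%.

3.855%

EAR = (1 + 0.0386/12)^12 − 1 = 0.039290.
Solve (1 + r/52)^52 = 1.039290: r/52 = 1.039290^(1/52) − 1 = 0.000741, so r = 0.038552 = 3.855%.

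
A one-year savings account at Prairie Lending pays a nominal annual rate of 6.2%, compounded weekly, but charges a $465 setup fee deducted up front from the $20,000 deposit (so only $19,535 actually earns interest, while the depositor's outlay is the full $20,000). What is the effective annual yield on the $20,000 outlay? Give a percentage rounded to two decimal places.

3.92%

Value after one year: 19,535 × (1 + 0.062/52)^52 = 19,535 × 1.063923 = $20,783.74.
Effective yield on the $20,000 outlay: 20,783.74 / 20,000 − 1 = 0.039187 = 3.92%.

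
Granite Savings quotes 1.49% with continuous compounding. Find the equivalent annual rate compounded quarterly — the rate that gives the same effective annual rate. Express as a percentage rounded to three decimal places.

1.493%

EAR under continuous compounding: e^0.0149 − 1 = 0.015012.
Solve (1 + r/4)^4 = 1.015012: r/4 = 1.015012^(1/4) − 1 = 0.003732, so r = 0.014928 = 1.493%.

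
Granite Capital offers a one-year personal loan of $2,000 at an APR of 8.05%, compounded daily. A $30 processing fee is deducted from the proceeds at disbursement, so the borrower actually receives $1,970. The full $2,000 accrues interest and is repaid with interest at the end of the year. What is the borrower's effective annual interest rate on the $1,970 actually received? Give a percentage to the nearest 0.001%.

Amount owed after one year: 2,000 × (1 + 0.0805/365)^365 = 2,000 × 1.083819 = $2,167.64.
Effective rate on net proceeds: 2,167.64 / 1,970 − 1 = 0.100324 = 10.032%.

10.032%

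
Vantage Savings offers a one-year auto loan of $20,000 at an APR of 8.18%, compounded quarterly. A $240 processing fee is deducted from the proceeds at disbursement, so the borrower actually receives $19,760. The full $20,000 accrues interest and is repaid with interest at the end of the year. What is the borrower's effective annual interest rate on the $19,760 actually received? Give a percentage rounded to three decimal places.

Amount owed after one year: 20,000 × (1 + 0.0818/4)^4 = 20,000 × 1.084344 = $21,686.87.
Effective rate on net proceeds: 21,686.87 / 19,760 − 1 = 0.097514 = 9.751%.

9.751%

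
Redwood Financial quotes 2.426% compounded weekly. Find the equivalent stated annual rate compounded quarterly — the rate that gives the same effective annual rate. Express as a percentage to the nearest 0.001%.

2.433%

EAR = (1 + 0.02426/52)^52 − 1 = 0.024551.
Solve (1 + r/4)^4 = 1.024551: r/4 = 1.024551^(1/4) − 1 = 0.006082, so r = 0.024328 = 2.433%.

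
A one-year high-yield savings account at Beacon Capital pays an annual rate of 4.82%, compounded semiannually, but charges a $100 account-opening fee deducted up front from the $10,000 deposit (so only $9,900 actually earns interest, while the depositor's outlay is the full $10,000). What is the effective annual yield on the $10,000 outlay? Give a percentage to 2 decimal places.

Value after one year: 9,900 × (1 + 0.0482/2)^2 = 9,900 × 1.048781 = $10,382.93.
Effective yield on the $10,000 outlay: 10,382.93 / 10,000 − 1 = 0.038293 = 3.83%.

3.83%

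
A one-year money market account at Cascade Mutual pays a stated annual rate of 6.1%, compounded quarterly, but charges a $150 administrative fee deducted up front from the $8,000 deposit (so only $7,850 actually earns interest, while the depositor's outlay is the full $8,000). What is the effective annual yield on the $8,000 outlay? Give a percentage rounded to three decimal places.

4.249%

Value after one year: 7,850 × (1 + 0.061/4)^4 = 7,850 × 1.062410 = $8,339.92.
Effective yield on the $8,000 outlay: 8,339.92 / 8,000 − 1 = 0.042489 = 4.249%.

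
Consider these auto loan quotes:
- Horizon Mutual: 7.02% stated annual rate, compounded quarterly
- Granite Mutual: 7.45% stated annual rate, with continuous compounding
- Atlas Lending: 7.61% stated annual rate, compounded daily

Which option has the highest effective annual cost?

Atlas Lending

Horizon Mutual: (1 + 0.0702/4)^4 − 1 = 7.207%
Granite Mutual: e^0.0745 − 1 = 7.735%
Atlas Lending: (1 + 0.0761/365)^365 − 1 = 7.906%
The highest effective annual rate is Atlas Lending at 7.906%.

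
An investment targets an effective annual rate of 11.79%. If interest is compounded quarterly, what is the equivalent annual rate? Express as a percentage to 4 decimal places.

(1 + r/4)^4 − 1 = 0.1179, so 1 + r/4 = 1.1179^(1/4).
r/4 = 0.028255, so r = 0.113019 = 11.3019%.

11.3019%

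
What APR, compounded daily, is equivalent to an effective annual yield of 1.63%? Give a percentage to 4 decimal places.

1.6169%

(1 + r/365)^365 − 1 = 0.0163, so 1 + r/365 = 1.0163^(1/365).
r/365 = 0.000044, so r = 0.016169 = 1.6169%.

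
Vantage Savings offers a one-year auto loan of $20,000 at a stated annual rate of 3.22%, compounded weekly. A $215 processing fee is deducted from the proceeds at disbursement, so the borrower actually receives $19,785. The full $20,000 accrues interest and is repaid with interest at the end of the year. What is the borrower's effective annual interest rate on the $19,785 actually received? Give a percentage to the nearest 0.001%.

Amount owed after one year: 20,000 × (1 + 0.0322/52)^52 = 20,000 × 1.032714 = $20,654.27.
Effective rate on net proceeds: 20,654.27 / 19,785 − 1 = 0.043936 = 4.394%.

4.394%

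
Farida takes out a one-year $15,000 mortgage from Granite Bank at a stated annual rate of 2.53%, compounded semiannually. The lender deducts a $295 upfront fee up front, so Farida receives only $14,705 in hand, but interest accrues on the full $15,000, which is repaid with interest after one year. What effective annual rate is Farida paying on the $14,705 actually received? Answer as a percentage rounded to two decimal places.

4.60%

Amount owed after one year: 15,000 × (1 + 0.0253/2)^2 = 15,000 × 1.025460 = $15,381.90.
Effective rate on net proceeds: 15,381.90 / 14,705 − 1 = 0.046032 = 4.60%.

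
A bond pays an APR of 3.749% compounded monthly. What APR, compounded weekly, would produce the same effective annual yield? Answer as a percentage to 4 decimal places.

3.7445%

EAR = (1 + 0.03749/12)^12 − 1 = 0.038141.
Solve (1 + r/52)^52 = 1.038141: r/52 = 1.038141^(1/52) − 1 = 0.000720, so r = 0.037445 = 3.7445%.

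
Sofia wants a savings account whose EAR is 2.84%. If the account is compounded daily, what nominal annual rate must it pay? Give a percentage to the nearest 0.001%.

2.801%

(1 + r/365)^365 − 1 = 0.0284, so 1 + r/365 = 1.0284^(1/365).
r/365 = 0.000077, so r = 0.028005 = 2.801%.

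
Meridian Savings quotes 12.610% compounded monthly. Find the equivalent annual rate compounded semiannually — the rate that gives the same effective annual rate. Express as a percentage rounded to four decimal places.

12.9460%

EAR = (1 + 0.12610/12)^12 − 1 = 0.133649.
Solve (1 + r/2)^2 = 1.133649: r/2 = 1.133649^(1/2) − 1 = 0.064730, so r = 0.129460 = 12.9460%.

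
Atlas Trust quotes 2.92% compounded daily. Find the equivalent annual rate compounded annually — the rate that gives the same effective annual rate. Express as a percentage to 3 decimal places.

EAR = (1 + 0.0292/365)^365 − 1 = 0.029629.
Compounded annually, the equivalent nominal rate is the EAR itself: 2.963%.

2.963%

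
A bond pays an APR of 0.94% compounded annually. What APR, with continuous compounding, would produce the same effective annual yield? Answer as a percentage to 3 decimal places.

Compounded annually, EAR = nominal = 0.009400.
Equivalent continuous rate: r = ln(1 + 0.009400) = 0.009356 = 0.936%.

0.936%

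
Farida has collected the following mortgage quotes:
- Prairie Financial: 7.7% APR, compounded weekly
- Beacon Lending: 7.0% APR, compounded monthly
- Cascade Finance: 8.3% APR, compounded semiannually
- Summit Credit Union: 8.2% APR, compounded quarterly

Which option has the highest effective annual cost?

Cascade Finance

Prairie Financial: (1 + 0.077/52)^52 − 1 = 7.998%
Beacon Lending: (1 + 0.070/12)^12 − 1 = 7.229%
Cascade Finance: (1 + 0.083/2)^2 − 1 = 8.472%
Summit Credit Union: (1 + 0.082/4)^4 − 1 = 8.456%
The highest effective annual rate is Cascade Finance at 8.472%.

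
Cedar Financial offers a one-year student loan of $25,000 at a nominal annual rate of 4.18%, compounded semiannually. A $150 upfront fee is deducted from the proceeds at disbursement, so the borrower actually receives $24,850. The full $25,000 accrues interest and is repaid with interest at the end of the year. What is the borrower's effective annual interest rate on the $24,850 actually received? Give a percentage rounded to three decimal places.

4.853%

Amount owed after one year: 25,000 × (1 + 0.0418/2)^2 = 25,000 × 1.042237 = $26,055.92.
Effective rate on net proceeds: 26,055.92 / 24,850 − 1 = 0.048528 = 4.853%.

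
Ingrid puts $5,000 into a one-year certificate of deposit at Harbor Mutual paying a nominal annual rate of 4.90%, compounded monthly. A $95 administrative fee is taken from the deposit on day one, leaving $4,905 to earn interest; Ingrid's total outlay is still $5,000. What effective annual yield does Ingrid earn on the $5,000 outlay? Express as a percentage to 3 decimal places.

3.016%

Value after one year: 4,905 × (1 + 0.0490/12)^12 = 4,905 × 1.050116 = $5,150.82.
Effective yield on the $5,000 outlay: 5,150.82 / 5,000 − 1 = 0.030163 = 3.016%.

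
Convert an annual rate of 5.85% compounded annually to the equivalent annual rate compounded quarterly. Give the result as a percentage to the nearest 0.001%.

5.726%

Compounded annually, EAR = nominal = 0.058500.
Solve (1 + r/4)^4 = 1.058500: r/4 = 1.058500^(1/4) − 1 = 0.014315, so r = 0.057259 = 5.726%.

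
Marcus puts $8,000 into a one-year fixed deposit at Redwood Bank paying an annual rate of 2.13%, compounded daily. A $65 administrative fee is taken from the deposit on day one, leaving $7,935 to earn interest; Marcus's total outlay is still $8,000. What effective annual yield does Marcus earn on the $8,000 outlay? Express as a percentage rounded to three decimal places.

Value after one year: 7,935 × (1 + 0.0213/365)^365 = 7,935 × 1.021528 = $8,105.82.
Effective yield on the $8,000 outlay: 8,105.82 / 8,000 − 1 = 0.013228 = 1.323%.

1.323%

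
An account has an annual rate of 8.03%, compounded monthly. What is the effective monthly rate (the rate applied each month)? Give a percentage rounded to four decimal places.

With a nominal annual rate compounded monthly, the periodic rate is the nominal rate divided by 12.
i = 0.0803 / 12 = 0.0066917 = 0.6692%.

0.6692%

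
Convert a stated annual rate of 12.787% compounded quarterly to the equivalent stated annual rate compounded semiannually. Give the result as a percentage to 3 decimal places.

EAR = (1 + 0.12787/4)^4 − 1 = 0.134133.
Solve (1 + r/2)^2 = 1.134133: r/2 = 1.134133^(1/2) − 1 = 0.064957, so r = 0.129914 = 12.991%.

12.991%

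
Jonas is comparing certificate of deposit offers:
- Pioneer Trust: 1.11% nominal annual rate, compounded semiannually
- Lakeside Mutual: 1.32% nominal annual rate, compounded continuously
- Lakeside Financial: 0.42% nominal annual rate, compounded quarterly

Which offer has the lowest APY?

Pioneer Trust: (1 + 0.0111/2)^2 − 1 = 1.113%
Lakeside Mutual: e^0.0132 − 1 = 1.329%
Lakeside Financial: (1 + 0.0042/4)^4 − 1 = 0.421%
The lowest effective annual rate is Lakeside Financial at 0.421%.

Lakeside Financial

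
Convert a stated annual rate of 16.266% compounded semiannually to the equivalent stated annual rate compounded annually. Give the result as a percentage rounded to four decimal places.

16.9275%

EAR = (1 + 0.16266/2)^2 − 1 = 0.169275.
Compounded annually, the equivalent nominal rate is the EAR itself: 16.9275%.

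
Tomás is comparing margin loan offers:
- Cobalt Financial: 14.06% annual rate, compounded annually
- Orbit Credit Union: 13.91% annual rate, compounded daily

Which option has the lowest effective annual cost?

Cobalt Financial

Cobalt Financial: compounded annually, EAR = 14.060%
Orbit Credit Union: (1 + 0.1391/365)^365 − 1 = 14.921%
The lowest effective annual rate is Cobalt Financial at 14.060%.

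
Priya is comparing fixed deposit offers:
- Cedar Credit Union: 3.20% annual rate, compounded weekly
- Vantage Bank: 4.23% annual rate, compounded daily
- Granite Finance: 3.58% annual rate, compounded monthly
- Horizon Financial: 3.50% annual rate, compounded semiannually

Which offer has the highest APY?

Vantage Bank

Cedar Credit Union: (1 + 0.0320/52)^52 − 1 = 3.251%
Vantage Bank: (1 + 0.0423/365)^365 − 1 = 4.320%
Granite Finance: (1 + 0.0358/12)^12 − 1 = 3.639%
Horizon Financial: (1 + 0.0350/2)^2 − 1 = 3.531%
The highest effective annual rate is Vantage Bank at 4.320%.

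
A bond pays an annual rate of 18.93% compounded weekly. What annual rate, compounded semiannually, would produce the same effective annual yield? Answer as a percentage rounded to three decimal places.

EAR = (1 + 0.1893/52)^52 − 1 = 0.207988.
Solve (1 + r/2)^2 = 1.207988: r/2 = 1.207988^(1/2) − 1 = 0.099085, so r = 0.198170 = 19.817%.

19.817%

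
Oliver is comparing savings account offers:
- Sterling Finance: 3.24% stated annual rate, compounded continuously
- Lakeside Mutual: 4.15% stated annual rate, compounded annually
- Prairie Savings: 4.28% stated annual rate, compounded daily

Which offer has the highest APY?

Sterling Finance: e^0.0324 − 1 = 3.293%
Lakeside Mutual: compounded annually, EAR = 4.150%
Prairie Savings: (1 + 0.0428/365)^365 − 1 = 4.373%
The highest effective annual rate is Prairie Savings at 4.373%.

Prairie Savings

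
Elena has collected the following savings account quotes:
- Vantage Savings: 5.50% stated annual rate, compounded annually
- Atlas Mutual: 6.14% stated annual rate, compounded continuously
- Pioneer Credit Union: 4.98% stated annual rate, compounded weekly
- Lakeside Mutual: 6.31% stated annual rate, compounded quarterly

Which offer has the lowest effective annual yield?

Pioneer Credit Union

Vantage Savings: compounded annually, EAR = 5.500%
Atlas Mutual: e^0.0614 − 1 = 6.332%
Pioneer Credit Union: (1 + 0.0498/52)^52 − 1 = 5.104%
Lakeside Mutual: (1 + 0.0631/4)^4 − 1 = 6.461%
The lowest effective annual rate is Pioneer Credit Union at 5.104%.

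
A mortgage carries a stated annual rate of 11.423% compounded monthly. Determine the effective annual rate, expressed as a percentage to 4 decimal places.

12.0404%

EAR = (1 + 0.11423/12)^12 − 1.
= (1 + 0.009519)^12 − 1 = 1.120404 − 1 = 12.0404%.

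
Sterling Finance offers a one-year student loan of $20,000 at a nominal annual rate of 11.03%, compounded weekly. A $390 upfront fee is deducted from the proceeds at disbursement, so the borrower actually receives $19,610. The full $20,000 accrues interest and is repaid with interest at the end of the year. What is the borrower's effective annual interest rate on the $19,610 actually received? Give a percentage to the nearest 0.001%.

13.869%

Amount owed after one year: 20,000 × (1 + 0.1103/52)^52 = 20,000 × 1.116483 = $22,329.65.
Effective rate on net proceeds: 22,329.65 / 19,610 − 1 = 0.138687 = 13.869%.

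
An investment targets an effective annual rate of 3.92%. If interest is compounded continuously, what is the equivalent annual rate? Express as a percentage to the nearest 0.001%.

Continuous: nominal r satisfies e^r − 1 = 0.0392.
r = ln(1 + 0.0392) = ln(1.0392) = 0.038451 = 3.845%.

3.845%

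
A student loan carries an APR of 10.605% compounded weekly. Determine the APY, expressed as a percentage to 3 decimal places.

11.176%

EAR = (1 + 0.10605/52)^52 − 1.
= 1.111757 − 1 = 11.176%.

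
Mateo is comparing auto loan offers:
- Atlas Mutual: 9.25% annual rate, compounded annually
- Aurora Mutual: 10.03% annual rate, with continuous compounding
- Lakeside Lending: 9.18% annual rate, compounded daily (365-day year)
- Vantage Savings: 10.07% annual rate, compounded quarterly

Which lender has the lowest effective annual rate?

Atlas Mutual: compounded annually, EAR = 9.250%
Aurora Mutual: e^0.1003 − 1 = 10.550%
Lakeside Lending: (1 + 0.0918/365)^365 − 1 = 9.613%
Vantage Savings: (1 + 0.1007/4)^4 − 1 = 10.457%
The lowest effective annual rate is Atlas Mutual at 9.250%.

Atlas Mutual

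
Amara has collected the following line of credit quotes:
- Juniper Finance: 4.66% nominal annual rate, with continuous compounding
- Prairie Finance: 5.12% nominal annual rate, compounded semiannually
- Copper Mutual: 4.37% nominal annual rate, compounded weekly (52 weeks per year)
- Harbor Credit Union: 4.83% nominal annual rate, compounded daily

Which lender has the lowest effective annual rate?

Juniper Finance: e^0.0466 − 1 = 4.770%
Prairie Finance: (1 + 0.0512/2)^2 − 1 = 5.186%
Copper Mutual: (1 + 0.0437/52)^52 − 1 = 4.465%
Harbor Credit Union: (1 + 0.0483/365)^365 − 1 = 4.948%
The lowest effective annual rate is Copper Mutual at 4.465%.

Copper Mutual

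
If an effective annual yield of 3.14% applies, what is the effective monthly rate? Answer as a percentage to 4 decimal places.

The per-month rate i satisfies (1 + i)^12 = 1 + 0.0314.
i = 1.0314^(1/12) − 1 = 0.0025797 = 0.2580%.

0.2580%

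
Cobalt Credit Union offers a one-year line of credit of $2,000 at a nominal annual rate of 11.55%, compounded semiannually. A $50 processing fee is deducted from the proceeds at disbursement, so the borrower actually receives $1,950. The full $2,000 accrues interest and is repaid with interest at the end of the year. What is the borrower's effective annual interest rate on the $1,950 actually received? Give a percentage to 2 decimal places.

Amount owed after one year: 2,000 × (1 + 0.1155/2)^2 = 2,000 × 1.118835 = $2,237.67.
Effective rate on net proceeds: 2,237.67 / 1,950 − 1 = 0.147523 = 14.75%.

14.75%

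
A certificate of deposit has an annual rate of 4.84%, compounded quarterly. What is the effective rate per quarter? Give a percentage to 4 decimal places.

1.2100%

With a nominal annual rate compounded quarterly, the periodic rate is the nominal rate divided by 4.
i = 0.0484 / 4 = 0.0121000 = 1.2100%.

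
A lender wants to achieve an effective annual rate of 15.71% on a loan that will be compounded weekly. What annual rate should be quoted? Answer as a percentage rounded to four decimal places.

14.6122%

(1 + r/52)^52 − 1 = 0.1571, so 1 + r/52 = 1.1571^(1/52).
r/52 = 0.002810, so r = 0.146122 = 14.6122%.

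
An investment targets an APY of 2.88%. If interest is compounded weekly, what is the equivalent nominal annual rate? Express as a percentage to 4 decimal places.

2.8401%

(1 + r/52)^52 − 1 = 0.0288, so 1 + r/52 = 1.0288^(1/52).
r/52 = 0.000546, so r = 0.028401 = 2.8401%.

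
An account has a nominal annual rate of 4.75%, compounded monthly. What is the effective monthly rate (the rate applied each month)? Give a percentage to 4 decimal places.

0.3958%

With a nominal annual rate compounded monthly, the periodic rate is the nominal rate divided by 12.
i = 0.0475 / 12 = 0.0039583 = 0.3958%.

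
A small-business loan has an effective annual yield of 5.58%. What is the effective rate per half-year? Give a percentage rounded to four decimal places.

2.7521%

The per-half-year rate i satisfies (1 + i)^2 = 1 + 0.0558.
i = 1.0558^(1/2) − 1 = 0.0275213 = 2.7521%.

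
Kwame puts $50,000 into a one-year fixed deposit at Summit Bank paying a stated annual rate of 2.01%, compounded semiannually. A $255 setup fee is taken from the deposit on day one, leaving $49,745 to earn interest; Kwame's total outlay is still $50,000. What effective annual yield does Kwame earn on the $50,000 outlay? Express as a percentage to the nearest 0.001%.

Value after one year: 49,745 × (1 + 0.0201/2)^2 = 49,745 × 1.020201 = $50,749.90.
Effective yield on the $50,000 outlay: 50,749.90 / 50,000 − 1 = 0.014998 = 1.500%.

1.500%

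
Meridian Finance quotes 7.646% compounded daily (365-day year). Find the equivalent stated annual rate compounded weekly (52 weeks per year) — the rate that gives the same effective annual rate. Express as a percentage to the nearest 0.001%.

EAR = (1 + 0.07646/365)^365 − 1 = 0.079450.
Solve (1 + r/52)^52 = 1.079450: r/52 = 1.079450^(1/52) − 1 = 0.001471, so r = 0.076508 = 7.651%.

7.651%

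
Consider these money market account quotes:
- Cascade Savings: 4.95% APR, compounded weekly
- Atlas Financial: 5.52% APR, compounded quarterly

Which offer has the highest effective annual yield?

Cascade Savings: (1 + 0.0495/52)^52 − 1 = 5.072%
Atlas Financial: (1 + 0.0552/4)^4 − 1 = 5.635%
The highest effective annual rate is Atlas Financial at 5.635%.

Atlas Financial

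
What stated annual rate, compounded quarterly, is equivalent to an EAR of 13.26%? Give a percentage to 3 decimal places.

12.647%

(1 + r/4)^4 − 1 = 0.1326, so 1 + r/4 = 1.1326^(1/4).
r/4 = 0.031619, so r = 0.126474 = 12.647%.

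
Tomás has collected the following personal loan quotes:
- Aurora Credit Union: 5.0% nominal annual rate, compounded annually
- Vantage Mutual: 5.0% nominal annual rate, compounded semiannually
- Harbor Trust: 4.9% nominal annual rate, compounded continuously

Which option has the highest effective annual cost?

Vantage Mutual

Aurora Credit Union: compounded annually, EAR = 5.000%
Vantage Mutual: (1 + 0.050/2)^2 − 1 = 5.062%
Harbor Trust: e^0.049 − 1 = 5.022%
The highest effective annual rate is Vantage Mutual at 5.062%.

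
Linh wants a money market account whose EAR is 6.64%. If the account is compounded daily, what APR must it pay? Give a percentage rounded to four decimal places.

6.4294%

(1 + r/365)^365 − 1 = 0.0664, so 1 + r/365 = 1.0664^(1/365).
r/365 = 0.000176, so r = 0.064294 = 6.4294%.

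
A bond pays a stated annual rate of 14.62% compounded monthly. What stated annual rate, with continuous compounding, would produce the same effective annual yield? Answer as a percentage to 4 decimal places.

EAR = (1 + 0.1462/12)^12 − 1 = 0.156406.
Equivalent continuous rate: r = ln(1 + 0.156406) = 0.145317 = 14.5317%.

14.5317%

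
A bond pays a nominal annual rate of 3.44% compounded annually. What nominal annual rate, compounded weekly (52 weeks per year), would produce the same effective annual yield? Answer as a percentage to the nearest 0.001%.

3.383%

Compounded annually, EAR = nominal = 0.034400.
Solve (1 + r/52)^52 = 1.034400: r/52 = 1.034400^(1/52) − 1 = 0.000651, so r = 0.033833 = 3.383%.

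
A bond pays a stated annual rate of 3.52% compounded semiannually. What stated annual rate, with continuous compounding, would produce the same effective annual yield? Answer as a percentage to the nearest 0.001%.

3.489%

EAR = (1 + 0.0352/2)^2 − 1 = 0.035510.
Equivalent continuous rate: r = ln(1 + 0.035510) = 0.034894 = 3.489%.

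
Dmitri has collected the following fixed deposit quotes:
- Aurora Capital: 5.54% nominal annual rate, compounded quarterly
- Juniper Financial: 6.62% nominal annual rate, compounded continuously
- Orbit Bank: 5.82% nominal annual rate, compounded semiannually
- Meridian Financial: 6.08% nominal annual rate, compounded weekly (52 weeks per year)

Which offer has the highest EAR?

Aurora Capital: (1 + 0.0554/4)^4 − 1 = 5.656%
Juniper Financial: e^0.0662 − 1 = 6.844%
Orbit Bank: (1 + 0.0582/2)^2 − 1 = 5.905%
Meridian Financial: (1 + 0.0608/52)^52 − 1 = 6.265%
The highest effective annual rate is Juniper Financial at 6.844%.

Juniper Financial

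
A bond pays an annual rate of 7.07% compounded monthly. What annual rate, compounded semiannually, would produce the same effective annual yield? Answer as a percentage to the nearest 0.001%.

7.175%

EAR = (1 + 0.0707/12)^12 − 1 = 0.073037.
Solve (1 + r/2)^2 = 1.073037: r/2 = 1.073037^(1/2) − 1 = 0.035875, so r = 0.071750 = 7.175%.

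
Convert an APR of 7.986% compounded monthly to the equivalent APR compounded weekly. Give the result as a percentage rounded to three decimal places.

EAR = (1 + 0.07986/12)^12 − 1 = 0.082849.
Solve (1 + r/52)^52 = 1.082849: r/52 = 1.082849^(1/52) − 1 = 0.001532, so r = 0.079656 = 7.966%.

7.966%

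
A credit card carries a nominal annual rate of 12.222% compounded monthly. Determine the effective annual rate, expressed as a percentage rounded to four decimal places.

12.9304%

EAR = (1 + 0.12222/12)^12 − 1.
= (1 + 0.010185)^12 − 1 = 1.129304 − 1 = 12.9304%.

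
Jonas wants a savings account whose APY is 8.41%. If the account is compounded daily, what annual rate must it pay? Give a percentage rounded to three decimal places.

(1 + r/365)^365 − 1 = 0.0841, so 1 + r/365 = 1.0841^(1/365).
r/365 = 0.000221, so r = 0.080759 = 8.076%.

8.076%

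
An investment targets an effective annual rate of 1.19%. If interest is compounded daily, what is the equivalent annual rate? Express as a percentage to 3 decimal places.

1.183%

(1 + r/365)^365 − 1 = 0.0119, so 1 + r/365 = 1.0119^(1/365).
r/365 = 0.000032, so r = 0.011830 = 1.183%.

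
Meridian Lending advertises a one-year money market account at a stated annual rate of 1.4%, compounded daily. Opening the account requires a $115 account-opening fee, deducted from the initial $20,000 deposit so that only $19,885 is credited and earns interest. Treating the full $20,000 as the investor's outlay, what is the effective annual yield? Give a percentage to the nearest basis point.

Value after one year: 19,885 × (1 + 0.014/365)^365 = 19,885 × 1.014098 = $20,165.34.
Effective yield on the $20,000 outlay: 20,165.34 / 20,000 − 1 = 0.008267 = 0.83%.

0.83%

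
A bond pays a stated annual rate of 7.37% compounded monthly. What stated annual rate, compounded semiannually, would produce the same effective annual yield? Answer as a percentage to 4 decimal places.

7.4841%

EAR = (1 + 0.0737/12)^12 − 1 = 0.076241.
Solve (1 + r/2)^2 = 1.076241: r/2 = 1.076241^(1/2) − 1 = 0.037420, so r = 0.074841 = 7.4841%.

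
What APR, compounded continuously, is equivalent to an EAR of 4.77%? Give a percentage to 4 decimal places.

4.6597%

Continuous: nominal r satisfies e^r − 1 = 0.0477.
r = ln(1 + 0.0477) = ln(1.0477) = 0.046597 = 4.6597%.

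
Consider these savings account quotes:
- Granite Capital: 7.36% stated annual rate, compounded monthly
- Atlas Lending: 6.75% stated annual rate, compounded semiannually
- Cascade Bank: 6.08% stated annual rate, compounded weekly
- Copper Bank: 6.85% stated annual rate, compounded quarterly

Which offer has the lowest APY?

Granite Capital: (1 + 0.0736/12)^12 − 1 = 7.613%
Atlas Lending: (1 + 0.0675/2)^2 − 1 = 6.864%
Cascade Bank: (1 + 0.0608/52)^52 − 1 = 6.265%
Copper Bank: (1 + 0.0685/4)^4 − 1 = 7.028%
The lowest effective annual rate is Cascade Bank at 6.265%.

Cascade Bank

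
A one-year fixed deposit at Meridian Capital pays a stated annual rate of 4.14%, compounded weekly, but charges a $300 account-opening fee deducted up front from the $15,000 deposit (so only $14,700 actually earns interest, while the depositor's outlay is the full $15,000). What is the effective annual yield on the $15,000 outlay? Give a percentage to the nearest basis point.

2.14%

Value after one year: 14,700 × (1 + 0.0414/52)^52 = 14,700 × 1.042252 = $15,321.10.
Effective yield on the $15,000 outlay: 15,321.10 / 15,000 − 1 = 0.021407 = 2.14%.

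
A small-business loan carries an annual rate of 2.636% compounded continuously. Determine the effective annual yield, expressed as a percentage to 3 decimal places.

With continuous compounding, EAR = e^0.02636 − 1.
e^0.02636 = 1.026710, so EAR = 0.026710 = 2.671%.

2.671%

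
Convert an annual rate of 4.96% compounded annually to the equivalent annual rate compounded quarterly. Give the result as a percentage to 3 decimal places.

Compounded annually, EAR = nominal = 0.049600.
Solve (1 + r/4)^4 = 1.049600: r/4 = 1.049600^(1/4) − 1 = 0.012176, so r = 0.048703 = 4.870%.

4.870%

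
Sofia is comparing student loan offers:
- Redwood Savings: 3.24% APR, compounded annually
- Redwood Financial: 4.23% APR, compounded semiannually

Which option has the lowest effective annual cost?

Redwood Savings

Redwood Savings: compounded annually, EAR = 3.240%
Redwood Financial: (1 + 0.0423/2)^2 − 1 = 4.275%
The lowest effective annual rate is Redwood Savings at 3.240%.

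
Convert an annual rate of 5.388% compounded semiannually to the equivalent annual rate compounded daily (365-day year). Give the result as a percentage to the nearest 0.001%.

5.317%

EAR = (1 + 0.05388/2)^2 − 1 = 0.054606.
Solve (1 + r/365)^365 = 1.054606: r/365 = 1.054606^(1/365) − 1 = 0.000146, so r = 0.053171 = 5.317%.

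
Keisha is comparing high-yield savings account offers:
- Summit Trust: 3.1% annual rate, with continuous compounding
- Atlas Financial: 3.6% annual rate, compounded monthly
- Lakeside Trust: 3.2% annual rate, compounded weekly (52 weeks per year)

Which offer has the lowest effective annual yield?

Summit Trust: e^0.031 − 1 = 3.149%
Atlas Financial: (1 + 0.036/12)^12 − 1 = 3.660%
Lakeside Trust: (1 + 0.032/52)^52 − 1 = 3.251%
The lowest effective annual rate is Summit Trust at 3.149%.

Summit Trust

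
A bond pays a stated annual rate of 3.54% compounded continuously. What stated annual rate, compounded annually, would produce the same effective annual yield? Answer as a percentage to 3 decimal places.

3.603%

EAR under continuous compounding: e^0.0354 − 1 = 0.036034.
Compounded annually, the equivalent nominal rate is the EAR itself: 3.603%.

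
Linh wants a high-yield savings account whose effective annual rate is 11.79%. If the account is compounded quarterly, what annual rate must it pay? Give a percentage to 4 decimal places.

11.3019%

(1 + r/4)^4 − 1 = 0.1179, so 1 + r/4 = 1.1179^(1/4).
r/4 = 0.028255, so r = 0.113019 = 11.3019%.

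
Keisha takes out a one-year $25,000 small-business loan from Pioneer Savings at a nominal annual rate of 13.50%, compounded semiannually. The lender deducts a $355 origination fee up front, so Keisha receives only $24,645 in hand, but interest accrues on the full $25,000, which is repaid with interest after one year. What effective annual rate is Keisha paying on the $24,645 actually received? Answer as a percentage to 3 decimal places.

15.597%

Amount owed after one year: 25,000 × (1 + 0.1350/2)^2 = 25,000 × 1.139556 = $28,488.91.
Effective rate on net proceeds: 28,488.91 / 24,645 − 1 = 0.155971 = 15.597%.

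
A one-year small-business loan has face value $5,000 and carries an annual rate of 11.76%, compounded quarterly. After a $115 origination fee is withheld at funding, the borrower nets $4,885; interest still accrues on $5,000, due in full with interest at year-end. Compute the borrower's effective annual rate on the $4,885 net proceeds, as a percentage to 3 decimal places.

14.932%

Amount owed after one year: 5,000 × (1 + 0.1176/4)^4 = 5,000 × 1.122889 = $5,614.44.
Effective rate on net proceeds: 5,614.44 / 4,885 − 1 = 0.149323 = 14.932%.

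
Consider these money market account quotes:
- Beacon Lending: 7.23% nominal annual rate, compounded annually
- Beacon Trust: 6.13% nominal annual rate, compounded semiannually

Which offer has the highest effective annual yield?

Beacon Lending

Beacon Lending: compounded annually, EAR = 7.230%
Beacon Trust: (1 + 0.0613/2)^2 − 1 = 6.224%
The highest effective annual rate is Beacon Lending at 7.230%.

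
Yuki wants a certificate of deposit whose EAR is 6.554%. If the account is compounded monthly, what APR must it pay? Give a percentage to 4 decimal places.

6.3650%

(1 + r/12)^12 − 1 = 0.06554, so 1 + r/12 = 1.06554^(1/12).
r/12 = 0.005304, so r = 0.063650 = 6.3650%.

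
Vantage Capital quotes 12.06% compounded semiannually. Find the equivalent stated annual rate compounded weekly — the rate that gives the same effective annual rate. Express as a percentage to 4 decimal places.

11.7236%

EAR = (1 + 0.1206/2)^2 − 1 = 0.124236.
Solve (1 + r/52)^52 = 1.124236: r/52 = 1.124236^(1/52) − 1 = 0.002255, so r = 0.117236 = 11.7236%.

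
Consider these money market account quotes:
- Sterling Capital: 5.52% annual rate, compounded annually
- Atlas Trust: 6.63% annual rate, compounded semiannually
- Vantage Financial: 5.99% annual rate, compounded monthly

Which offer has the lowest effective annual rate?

Sterling Capital: compounded annually, EAR = 5.520%
Atlas Trust: (1 + 0.0663/2)^2 − 1 = 6.740%
Vantage Financial: (1 + 0.0599/12)^12 − 1 = 6.157%
The lowest effective annual rate is Sterling Capital at 5.520%.

Sterling Capital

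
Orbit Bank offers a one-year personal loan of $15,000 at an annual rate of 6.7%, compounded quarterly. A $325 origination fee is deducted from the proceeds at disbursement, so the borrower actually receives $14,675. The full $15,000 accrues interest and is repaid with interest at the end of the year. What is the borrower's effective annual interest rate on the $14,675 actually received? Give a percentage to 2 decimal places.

9.24%

Amount owed after one year: 15,000 × (1 + 0.067/4)^4 = 15,000 × 1.068702 = $16,030.53.
Effective rate on net proceeds: 16,030.53 / 14,675 − 1 = 0.092370 = 9.24%.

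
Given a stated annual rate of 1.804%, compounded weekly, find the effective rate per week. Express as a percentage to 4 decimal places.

0.0347%

With a nominal annual rate compounded weekly, the periodic rate is the nominal rate divided by 52.
i = 0.01804 / 52 = 0.0003469 = 0.0347%.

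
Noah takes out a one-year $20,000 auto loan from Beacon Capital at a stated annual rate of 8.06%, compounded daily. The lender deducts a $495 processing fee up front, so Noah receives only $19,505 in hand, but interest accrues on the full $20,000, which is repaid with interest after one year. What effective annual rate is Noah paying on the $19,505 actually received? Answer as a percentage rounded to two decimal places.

11.14%

Amount owed after one year: 20,000 × (1 + 0.0806/365)^365 = 20,000 × 1.083928 = $21,678.55.
Effective rate on net proceeds: 21,678.55 / 19,505 − 1 = 0.111436 = 11.14%.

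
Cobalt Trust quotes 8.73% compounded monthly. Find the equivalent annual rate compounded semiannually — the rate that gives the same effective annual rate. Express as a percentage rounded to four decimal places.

8.8903%

EAR = (1 + 0.0873/12)^12 − 1 = 0.090879.
Solve (1 + r/2)^2 = 1.090879: r/2 = 1.090879^(1/2) − 1 = 0.044452, so r = 0.088903 = 8.8903%.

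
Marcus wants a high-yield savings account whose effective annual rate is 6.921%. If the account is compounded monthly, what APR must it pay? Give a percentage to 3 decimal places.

6.711%

(1 + r/12)^12 − 1 = 0.06921, so 1 + r/12 = 1.06921^(1/12).
r/12 = 0.005592, so r = 0.067107 = 6.711%.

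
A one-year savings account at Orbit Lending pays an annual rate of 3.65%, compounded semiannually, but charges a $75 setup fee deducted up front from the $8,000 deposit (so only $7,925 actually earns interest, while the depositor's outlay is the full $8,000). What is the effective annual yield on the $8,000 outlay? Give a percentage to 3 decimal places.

Value after one year: 7,925 × (1 + 0.0365/2)^2 = 7,925 × 1.036833 = $8,216.90.
Effective yield on the $8,000 outlay: 8,216.90 / 8,000 − 1 = 0.027113 = 2.711%.

2.711%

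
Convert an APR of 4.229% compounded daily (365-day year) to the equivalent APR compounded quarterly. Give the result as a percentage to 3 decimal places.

4.251%

EAR = (1 + 0.04229/365)^365 − 1 = 0.043194.
Solve (1 + r/4)^4 = 1.043194: r/4 = 1.043194^(1/4) − 1 = 0.010628, so r = 0.042512 = 4.251%.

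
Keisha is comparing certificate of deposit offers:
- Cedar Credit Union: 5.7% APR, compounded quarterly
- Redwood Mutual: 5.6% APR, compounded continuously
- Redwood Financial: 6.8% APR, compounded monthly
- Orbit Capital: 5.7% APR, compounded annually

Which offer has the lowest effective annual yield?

Orbit Capital

Cedar Credit Union: (1 + 0.057/4)^4 − 1 = 5.823%
Redwood Mutual: e^0.056 − 1 = 5.760%
Redwood Financial: (1 + 0.068/12)^12 − 1 = 7.016%
Orbit Capital: compounded annually, EAR = 5.700%
The lowest effective annual rate is Orbit Capital at 5.700%.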